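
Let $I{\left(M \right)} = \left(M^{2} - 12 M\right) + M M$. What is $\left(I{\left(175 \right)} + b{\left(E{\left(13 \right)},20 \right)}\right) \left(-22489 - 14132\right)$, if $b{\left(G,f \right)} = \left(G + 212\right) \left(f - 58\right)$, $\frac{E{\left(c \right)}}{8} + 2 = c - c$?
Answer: $-1893378942$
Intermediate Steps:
$E{\left(c \right)} = -16$ ($E{\left(c \right)} = -16 + 8 \left(c - c\right) = -16 + 8 \cdot 0 = -16 + 0 = -16$)
$I{\left(M \right)} = - 12 M + 2 M^{2}$ ($I{\left(M \right)} = \left(M^{2} - 12 M\right) + M^{2} = - 12 M + 2 M^{2}$)
$b{\left(G,f \right)} = \left(-58 + f\right) \left(212 + G\right)$ ($b{\left(G,f \right)} = \left(212 + G\right) \left(-58 + f\right) = \left(-58 + f\right) \left(212 + G\right)$)
$\left(I{\left(175 \right)} + b{\left(E{\left(13 \right)},20 \right)}\right) \left(-22489 - 14132\right) = \left(2 \cdot 175 \left(-6 + 175\right) - 7448\right) \left(-22489 - 14132\right) = \left(2 \cdot 175 \cdot 169 + \left(-12296 + 928 + 4240 - 320\right)\right) \left(-36621\right) = \left(59150 - 7448\right) \left(-36621\right) = 51702 \left(-36621\right) = -1893378942$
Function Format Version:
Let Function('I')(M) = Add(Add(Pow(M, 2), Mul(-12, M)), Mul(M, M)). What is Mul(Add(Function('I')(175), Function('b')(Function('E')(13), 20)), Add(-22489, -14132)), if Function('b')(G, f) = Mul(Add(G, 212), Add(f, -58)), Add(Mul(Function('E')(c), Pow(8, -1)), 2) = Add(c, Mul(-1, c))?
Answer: -1893378942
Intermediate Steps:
Function('E')(c) = -16 (Function('E')(c) = Add(-16, Mul(8, Add(c, Mul(-1, c)))) = Add(-16, Mul(8, 0)) = Add(-16, 0) = -16)
Function('I')(M) = Add(Mul(-12, M), Mul(2, Pow(M, 2))) (Function('I')(M) = Add(Add(Pow(M, 2), Mul(-12, M)), Pow(M, 2)) = Add(Mul(-12, M), Mul(2, Pow(M, 2))))
Function('b')(G, f) = Mul(Add(-58, f), Add(212, G)) (Function('b')(G, f) = Mul(Add(212, G), Add(-58, f)) = Mul(Add(-58, f), Add(212, G)))
Mul(Add(Function('I')(175), Function('b')(Function('E')(13), 20)), Add(-22489, -14132)) = Mul(Add(Mul(2, 175, Add(-6, 175)), Add(-12296, Mul(-58, -16), Mul(212, 20), Mul(-16, 20))), Add(-22489, -14132)) = Mul(Add(Mul(2, 175, 169), Add(-12296, 928, 4240, -320)), -36621) = Mul(Add(59150, -7448), -36621) = Mul(51702, -36621) = -1893378942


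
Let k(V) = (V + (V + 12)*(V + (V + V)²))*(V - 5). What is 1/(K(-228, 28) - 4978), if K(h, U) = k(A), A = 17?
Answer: 1/403430 ≈ 2.4787e-6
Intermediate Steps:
k(V) = (-5 + V)*(V + (12 + V)*(V + 4*V²)) (k(V) = (V + (12 + V)*(V + (2*V)²))*(-5 + V) = (V + (12 + V)*(V + 4*V²))*(-5 + V) = (-5 + V)*(V + (12 + V)*(V + 4*V²)))
K(h, U) = 408408 (K(h, U) = 17*(-65 - 232*17 + 4*17³ + 29*17²) = 17*(-65 - 3944 + 4*4913 + 29*289) = 17*(-65 - 3944 + 19652 + 8381) = 17*24024 = 408408)
1/(K(-228, 28) - 4978) = 1/(408408 - 4978) = 1/403430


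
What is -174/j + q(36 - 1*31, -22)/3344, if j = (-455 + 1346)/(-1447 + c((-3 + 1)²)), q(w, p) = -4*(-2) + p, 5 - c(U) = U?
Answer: 4249249/15048 ≈ 282.38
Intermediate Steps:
c(U) = 5 - U
q(w, p) = 8 + p
j = -297/482 (j = (-455 + 1346)/(-1447 + (5 - (-3 + 1)²)) = 891/(-1447 + (5 - 1*(-2)²)) = 891/(-1447 + (5 - 1*4)) = 891/(-1447 + (5 - 4)) = 891/(-1447 + 1) = 891/(-1446) = 891*(-1/1446) = -297/482 ≈ -0.61618)
-174/j + q(36 - 1*31, -22)/3344 = -174/(-297/482) + (8 - 22)/3344 = -174*(-482/297) - 14*1/3344 = 27956/99 - 7/1672 = 4249249/15048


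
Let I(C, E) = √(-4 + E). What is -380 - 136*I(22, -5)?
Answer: -380 - 408*I ≈ -380.0 - 408.0*I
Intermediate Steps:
-380 - 136*I(22, -5) = -380 - 136*√(-4 - 5) = -380 - 408*I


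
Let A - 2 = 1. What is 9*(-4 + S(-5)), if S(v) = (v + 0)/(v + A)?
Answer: -27/2 ≈ -13.500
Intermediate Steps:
A = 3 (A = 2 + 1 = 3)
S(v) = v/(3 + v) (S(v) = (v + 0)/(v + 3) = v/(3 + v))
9*(-4 + S(-5)) = 9*(-4 - 5/(3 - 5)) = 9*(-4 - 5/(-2)) = 9*(-4 - 5*(-½)) = 9*(-4 + 5/2) = 9*(-3/2) = -27/2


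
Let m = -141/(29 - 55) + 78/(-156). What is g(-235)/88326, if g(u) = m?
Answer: 32/574119 ≈ 5.5738e-5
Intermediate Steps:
m = 64/13 (m = -141/(-26) + 78*(-1/156) = -141*(-1/26) - 1/2 = 141/26 - 1/2 = 64/13 ≈ 4.9231)
g(u) = 64/13
g(-235)/88326 = (64/13)/88326 = (64/13)*(1/88326) = 32/574119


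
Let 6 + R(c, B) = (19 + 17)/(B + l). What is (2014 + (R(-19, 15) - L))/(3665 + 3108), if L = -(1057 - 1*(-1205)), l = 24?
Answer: 55522/88049 ≈ 0.63058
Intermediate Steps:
L = -2262 (L = -(1057 + 1205) = -1*2262 = -2262)
R(c, B) = -6 + 36/(24 + B) (R(c, B) = -6 + (19 + 17)/(B + 24) = -6 + 36/(24 + B))
(2014 + (R(-19, 15) - L))/(3665 + 3108) = (2014 + (6*(-18 - 1*15)/(24 + 15) - 1*(-2262)))/(3665 + 3108) = (2014 + (6*(-18 - 15)/39 + 2262))/6773 = (2014 + (6*(1/39)*(-33) + 2262))*(1/6773) = (2014 + (-66/13 + 2262))*(1/6773) = (2014 + 29340/13)*(1/6773) = (55522/13)*(1/6773) = 55522/88049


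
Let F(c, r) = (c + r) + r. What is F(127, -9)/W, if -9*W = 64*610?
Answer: -981/39040 ≈ -0.025128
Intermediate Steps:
W = -39040/9 (W = -64*610/9 = -⅑*39040 = -39040/9 ≈ -4337.8)
F(c, r) = c + 2*r
F(127, -9)/W = (127 + 2*(-9))/(-39040/9) = (127 - 18)*(-9/39040) = 109*(-9/39040) = -981/39040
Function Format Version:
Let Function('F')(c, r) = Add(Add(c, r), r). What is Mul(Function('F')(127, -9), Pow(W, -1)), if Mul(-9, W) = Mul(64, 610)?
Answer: Rational(-981, 39040) ≈ -0.025128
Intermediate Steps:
W = Rational(-39040, 9) (W = Mul(Rational(-1, 9), Mul(64, 610)) = Mul(Rational(-1, 9), 39040) = Rational(-39040, 9) ≈ -4337.8)
Function('F')(c, r) = Add(c, Mul(2, r))
Mul(Function('F')(127, -9), Pow(W, -1)) = Mul(Add(127, Mul(2, -9)), Pow(Rational(-39040, 9), -1)) = Mul(Add(127, -18), Rational(-9, 39040)) = Mul(109, Rational(-9, 39040)) = Rational(-981, 39040)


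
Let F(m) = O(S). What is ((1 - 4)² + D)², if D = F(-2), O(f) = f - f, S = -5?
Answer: 81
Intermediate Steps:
O(f) = 0
F(m) = 0
D = 0
((1 - 4)² + D)² = ((1 - 4)² + 0)² = ((-3)² + 0)² = (9 + 0)² = 9² = 81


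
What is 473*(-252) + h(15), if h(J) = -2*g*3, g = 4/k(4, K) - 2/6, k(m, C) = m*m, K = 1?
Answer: -238391/2 ≈ -1.1920e+5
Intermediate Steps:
k(m, C) = m**2
g = -1/12 (g = 4/(4**2) - 2/6 = 4/16 - 2*1/6 = 4*(1/16) - 1/3 = 1/4 - 1/3 = -1/12 ≈ -0.083333)
h(J) = 1/2 (h(J) = -2*(-1/12)*3 = (1/6)*3 = 1/2)
473*(-252) + h(15) = 473*(-252) + 1/2 = -119196 + 1/2 = -238391/2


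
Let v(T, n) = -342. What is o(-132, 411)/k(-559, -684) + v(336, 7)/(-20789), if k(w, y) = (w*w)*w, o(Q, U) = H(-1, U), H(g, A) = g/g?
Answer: 59739471829/3631357637531 ≈ 0.016451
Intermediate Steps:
H(g, A) = 1
o(Q, U) = 1
k(w, y) = w³ (k(w, y) = w²*w = w³)
o(-132, 411)/k(-559, -684) + v(336, 7)/(-20789) = 1/(-559)³ - 342/(-20789) = 1/(-174676879) - 342*(-1/20789) = 1*(-1/174676879) + 342/20789 = -1/174676879 + 342/20789 = 59739471829/3631357637531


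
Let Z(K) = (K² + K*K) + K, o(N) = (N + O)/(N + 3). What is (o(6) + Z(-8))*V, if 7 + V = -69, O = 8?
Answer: -83144/9 ≈ -9238.2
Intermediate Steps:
V = -76 (V = -7 - 69 = -76)
o(N) = (8 + N)/(3 + N) (o(N) = (N + 8)/(N + 3) = (8 + N)/(3 + N))
Z(K) = K + 2*K² (Z(K) = (K² + K²) + K = 2*K² + K = K + 2*K²)
(o(6) + Z(-8))*V = ((8 + 6)/(3 + 6) - 8*(1 + 2*(-8)))*(-76) = (14/9 - 8*(1 - 16))*(-76) = ((⅑)*14 - 8*(-15))*(-76) = (14/9 + 120)*(-76) = (1094/9)*(-76) = -83144/9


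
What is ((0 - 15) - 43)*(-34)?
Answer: 1972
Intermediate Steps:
((0 - 15) - 43)*(-34) = (-15 - 43)*(-34) = -58*(-34) = 1972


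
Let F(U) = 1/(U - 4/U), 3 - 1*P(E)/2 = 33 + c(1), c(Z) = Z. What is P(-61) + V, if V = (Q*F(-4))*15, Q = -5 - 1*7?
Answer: -2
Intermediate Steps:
P(E) = -62 (P(E) = 6 - 2*(33 + 1) = 6 - 2*34 = 6 - 68 = -62)
Q = -12 (Q = -5 - 7 = -12)
V = 60 (V = -(-48)/(-4 + (-4)²)*15 = -(-48)/(-4 + 16)*15 = -(-48)/12*15 = -12*(-⅓)*15 = 4*15 = 60)
P(-61) + V = -62 + 60 = -2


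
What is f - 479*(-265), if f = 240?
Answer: 127175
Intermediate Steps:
f - 479*(-265) = 240 - 479*(-265) = 240 + 126935 = 127175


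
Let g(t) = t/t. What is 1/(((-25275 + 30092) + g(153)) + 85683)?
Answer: 1/90501 ≈ 1.1050e-5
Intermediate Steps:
g(t) = 1
1/(((-25275 + 30092) + g(153)) + 85683) = 1/(((-25275 + 30092) + 1) + 85683) = 1/((4817 + 1) + 85683) = 1/(4818 + 85683) = 1/90501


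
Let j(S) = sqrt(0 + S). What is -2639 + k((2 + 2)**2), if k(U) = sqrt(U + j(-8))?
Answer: -2639 + sqrt(16 + 2*I*sqrt(2)) ≈ -2635.0 + 0.35219*I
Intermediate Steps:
j(S) = sqrt(S)
k(U) = sqrt(U + 2*I*sqrt(2)) (k(U) = sqrt(U + sqrt(-8)) = sqrt(U + 2*I*sqrt(2)))
-2639 + k((2 + 2)**2) = -2639 + sqrt((2 + 2)**2 + 2*I*sqrt(2)) = -2639 + sqrt(4**2 + 2*I*sqrt(2)) = -2639 + sqrt(16 + 2*I*sqrt(2))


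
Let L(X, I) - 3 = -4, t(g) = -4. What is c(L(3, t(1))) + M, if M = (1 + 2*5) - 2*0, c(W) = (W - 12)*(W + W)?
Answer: 37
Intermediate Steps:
L(X, I) = -1 (L(X, I) = 3 - 4 = -1)
c(W) = 2*W*(-12 + W) (c(W) = (-12 + W)*(2*W) = 2*W*(-12 + W))
M = 11 (M = (1 + 10) + 0 = 11 + 0 = 11)
c(L(3, t(1))) + M = 2*(-1)*(-12 - 1) + 11 = 2*(-1)*(-13) + 11 = 26 + 11 = 37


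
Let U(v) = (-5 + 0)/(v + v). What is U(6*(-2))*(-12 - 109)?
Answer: -605/24 ≈ -25.208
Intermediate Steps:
U(v) = -5/(2*v) (U(v) = -5*1/(2*v) = -5/(2*v))
U(6*(-2))*(-12 - 109) = (-5/(2*(6*(-2))))*(-12 - 109) = -5/2/(-12)*(-121) = -5/2*(-1/12)*(-121) = (5/24)*(-121) = -605/24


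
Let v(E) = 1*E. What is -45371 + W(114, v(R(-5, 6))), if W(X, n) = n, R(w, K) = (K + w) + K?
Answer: -45364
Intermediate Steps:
R(w, K) = w + 2*K
v(E) = E
-45371 + W(114, v(R(-5, 6))) = -45371 + (-5 + 2*6) = -45371 + (-5 + 12) = -45371 + 7 = -45364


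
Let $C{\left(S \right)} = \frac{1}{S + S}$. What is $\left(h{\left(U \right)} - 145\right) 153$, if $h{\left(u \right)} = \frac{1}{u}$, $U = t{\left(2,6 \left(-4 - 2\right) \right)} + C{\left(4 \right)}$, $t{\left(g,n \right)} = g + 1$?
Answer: $- \frac{553401}{25} \approx -22136.0$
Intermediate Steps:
$t{\left(g,n \right)} = 1 + g$
$C{\left(S \right)} = \frac{1}{2 S}$
$U = \frac{25}{8}$ ($U = \left(1 + 2\right) + \frac{1}{2 \cdot 4} = 3 + \frac{1}{2} \cdot \frac{1}{4} = 3 + \frac{1}{8} = \frac{25}{8} \approx 3.125$)
$\left(h{\left(U \right)} - 145\right) 153 = \left(\frac{1}{\frac{25}{8}} - 145\right) 153 = \left(\frac{8}{25} - 145\right) 153 = \left(- \frac{3617}{25}\right) 153 = - \frac{553401}{25}$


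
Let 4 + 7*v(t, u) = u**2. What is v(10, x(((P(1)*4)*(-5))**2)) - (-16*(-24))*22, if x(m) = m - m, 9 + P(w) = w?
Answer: -59140/7 ≈ -8448.6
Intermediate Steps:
P(w) = -9 + w
x(m) = 0
v(t, u) = -4/7 + u**2/7
v(10, x(((P(1)*4)*(-5))**2)) - (-16*(-24))*22 = (-4/7 + (1/7)*0**2) - (-16*(-24))*22 = (-4/7 + (1/7)*0) - 384*22 = (-4/7 + 0) - 1*8448 = -4/7 - 8448 = -59140/7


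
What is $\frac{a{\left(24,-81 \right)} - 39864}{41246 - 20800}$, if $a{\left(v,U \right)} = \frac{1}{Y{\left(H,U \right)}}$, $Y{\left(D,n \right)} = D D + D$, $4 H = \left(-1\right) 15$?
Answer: $- \frac{3288772}{1686795} \approx -1.9497$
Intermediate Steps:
$H = - \frac{15}{4}$ ($H = \frac{\left(-1\right) 15}{4} = \frac{1}{4} \left(-15\right) = - \frac{15}{4} \approx -3.75$)
$Y{\left(D,n \right)} = D + D^{2}$ ($Y{\left(D,n \right)} = D^{2} + D = D + D^{2}$)
$a{\left(v,U \right)} = \frac{16}{165}$ ($a{\left(v,U \right)} = \frac{1}{\left(- \frac{15}{4}\right) \left(1 - \frac{15}{4}\right)} = \frac{1}{\left(- \frac{15}{4}\right) \left(- \frac{11}{4}\right)} = \frac{1}{\frac{165}{16}} = \frac{16}{165}$)
$\frac{a{\left(24,-81 \right)} - 39864}{41246 - 20800} = \frac{\frac{16}{165} - 39864}{41246 - 20800} = - \frac{6577544}{165 \cdot 20446} = \left(- \frac{6577544}{165}\right) \frac{1}{20446} = - \frac{3288772}{1686795}$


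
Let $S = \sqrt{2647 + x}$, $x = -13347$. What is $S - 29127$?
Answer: $-29127 + 10 i \sqrt{107} \approx -29127.0 + 103.44 i$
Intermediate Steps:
$S = 10 i \sqrt{107}$ ($S = \sqrt{2647 - 13347} = \sqrt{-10700} = 10 i \sqrt{107} \approx 103.44 i$)
$S - 29127 = 10 i \sqrt{107} - 29127 = -29127 + 10 i \sqrt{107}$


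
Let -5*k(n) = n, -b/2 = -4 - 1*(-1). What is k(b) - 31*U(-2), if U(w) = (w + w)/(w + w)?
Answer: -161/5 ≈ -32.200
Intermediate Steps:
b = 6 (b = -2*(-4 - 1*(-1)) = -2*(-4 + 1) = -2*(-3) = 6)
k(n) = -n/5
U(w) = 1 (U(w) = (2*w)/((2*w)) = (2*w)*(1/(2*w)) = 1)
k(b) - 31*U(-2) = -⅕*6 - 31*1 = -6/5 - 31 = -161/5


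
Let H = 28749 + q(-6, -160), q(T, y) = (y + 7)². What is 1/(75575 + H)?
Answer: 1/127733 ≈ 7.8288e-6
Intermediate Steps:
q(T, y) = (7 + y)²
H = 52158 (H = 28749 + (7 - 160)² = 28749 + (-153)² = 28749 + 23409 = 52158)
1/(75575 + H) = 1/(75575 + 52158) = 1/127733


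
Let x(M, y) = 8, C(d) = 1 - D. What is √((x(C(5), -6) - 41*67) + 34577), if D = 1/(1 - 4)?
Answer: √31838 ≈ 178.43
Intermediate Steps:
D = -⅓ (D = 1/(-3) = -⅓ ≈ -0.33333)
C(d) = 4/3 (C(d) = 1 - 1*(-⅓) = 1 + ⅓ = 4/3)
√((x(C(5), -6) - 41*67) + 34577) = √((8 - 41*67) + 34577) = √((8 - 2747) + 34577) = √(-2739 + 34577) = √31838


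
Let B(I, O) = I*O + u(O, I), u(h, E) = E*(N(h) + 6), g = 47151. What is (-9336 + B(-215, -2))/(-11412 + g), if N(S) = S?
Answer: -514/1881 ≈ -0.27326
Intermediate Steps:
u(h, E) = E*(6 + h) (u(h, E) = E*(h + 6) = E*(6 + h))
B(I, O) = I*O + I*(6 + O)
(-9336 + B(-215, -2))/(-11412 + g) = (-9336 + 2*(-215)*(3 - 2))/(-11412 + 47151) = (-9336 + 2*(-215)*1)/35739 = (-9336 - 430)*(1/35739) = -9766*1/35739 = -514/1881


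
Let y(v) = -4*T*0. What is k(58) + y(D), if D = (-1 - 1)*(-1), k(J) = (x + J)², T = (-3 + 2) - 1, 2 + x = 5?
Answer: 3721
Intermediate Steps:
x = 3 (x = -2 + 5 = 3)
T = -2 (T = -1 - 1 = -2)
k(J) = (3 + J)²
D = 2 (D = -2*(-1) = 2)
y(v) = 0 (y(v) = -4*(-2)*0 = 8*0 = 0)
k(58) + y(D) = (3 + 58)² + 0 = 61² + 0 = 3721 + 0 = 3721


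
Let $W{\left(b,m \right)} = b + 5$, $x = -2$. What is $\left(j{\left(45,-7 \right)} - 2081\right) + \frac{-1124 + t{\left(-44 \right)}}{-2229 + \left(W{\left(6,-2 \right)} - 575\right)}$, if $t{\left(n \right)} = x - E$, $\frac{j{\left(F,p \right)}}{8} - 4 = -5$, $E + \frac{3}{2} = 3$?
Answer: $- \frac{11666899}{5586} \approx -2088.6$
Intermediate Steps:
$E = \frac{3}{2}$ ($E = - \frac{3}{2} + 3 = \frac{3}{2} \approx 1.5$)
$j{\left(F,p \right)} = -8$ ($j{\left(F,p \right)} = 32 + 8 \left(-5\right) = 32 - 40 = -8$)
$W{\left(b,m \right)} = 5 + b$
$t{\left(n \right)} = - \frac{7}{2}$ ($t{\left(n \right)} = -2 - \frac{3}{2} = - \frac{7}{2}$)
$\left(j{\left(45,-7 \right)} - 2081\right) + \frac{-1124 + t{\left(-44 \right)}}{-2229 + \left(W{\left(6,-2 \right)} - 575\right)} = \left(-8 - 2081\right) + \frac{-1124 - \frac{7}{2}}{-2229 + \left(\left(5 + 6\right) - 575\right)} = -2089 - \frac{2255}{2 \left(-2229 + \left(11 - 575\right)\right)} = -2089 - \frac{2255}{2 \left(-2229 - 564\right)} = -2089 - \frac{2255}{2 \left(-2793\right)} = -2089 - - \frac{2255}{5586} = -2089 + \frac{2255}{5586} = - \frac{11666899}{5586}$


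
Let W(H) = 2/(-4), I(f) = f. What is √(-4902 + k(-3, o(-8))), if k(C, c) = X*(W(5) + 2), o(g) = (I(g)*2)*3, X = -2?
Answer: 3*I*√545 ≈ 70.036*I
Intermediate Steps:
W(H) = -½ (W(H) = 2*(-¼) = -½)
o(g) = 6*g (o(g) = (g*2)*3 = (2*g)*3 = 6*g)
k(C, c) = -3 (k(C, c) = -2*(-½ + 2) = -2*3/2 = -3)
√(-4902 + k(-3, o(-8))) = √(-4902 - 3) = √(-4905) = 3*I*√545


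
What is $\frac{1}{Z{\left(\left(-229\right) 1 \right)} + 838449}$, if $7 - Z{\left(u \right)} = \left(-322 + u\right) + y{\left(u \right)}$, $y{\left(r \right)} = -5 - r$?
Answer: $\frac{1}{838783} \approx 1.1922 \cdot 10^{-6}$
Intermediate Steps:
$Z{\left(u \right)} = 334$ ($Z{\left(u \right)} = 7 - \left(\left(-322 + u\right) - \left(5 + u\right)\right) = 7 - -327 = 7 + 327 = 334$)
$\frac{1}{Z{\left(\left(-229\right) 1 \right)} + 838449} = \frac{1}{334 + 838449} = \frac{1}{838783}$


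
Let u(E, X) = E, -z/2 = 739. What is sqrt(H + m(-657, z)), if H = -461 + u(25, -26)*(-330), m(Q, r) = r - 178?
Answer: I*sqrt(10367) ≈ 101.82*I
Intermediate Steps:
z = -1478 (z = -2*739 = -1478)
m(Q, r) = -178 + r
H = -8711 (H = -461 + 25*(-330) = -461 - 8250 = -8711)
sqrt(H + m(-657, z)) = sqrt(-8711 + (-178 - 1478)) = sqrt(-8711 - 1656) = sqrt(-10367) = I*sqrt(10367)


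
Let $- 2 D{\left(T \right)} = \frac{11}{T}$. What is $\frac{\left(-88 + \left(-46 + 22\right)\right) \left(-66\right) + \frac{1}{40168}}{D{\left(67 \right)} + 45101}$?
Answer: $\frac{19893764419}{121378115932} \approx 0.1639$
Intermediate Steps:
$D{\left(T \right)} = - \frac{11}{2 T}$ ($D{\left(T \right)} = - \frac{11 \frac{1}{T}}{2} = - \frac{11}{2 T}$)
$\frac{\left(-88 + \left(-46 + 22\right)\right) \left(-66\right) + \frac{1}{40168}}{D{\left(67 \right)} + 45101} = \frac{\left(-88 + \left(-46 + 22\right)\right) \left(-66\right) + \frac{1}{40168}}{- \frac{11}{2 \cdot 67} + 45101} = \frac{\left(-88 - 24\right) \left(-66\right) + \frac{1}{40168}}{\left(- \frac{11}{2}\right) \frac{1}{67} + 45101} = \frac{\left(-112\right) \left(-66\right) + \frac{1}{40168}}{- \frac{11}{134} + 45101} = \frac{7392 + \frac{1}{40168}}{\frac{6043523}{134}} = \frac{296921857}{40168} \cdot \frac{134}{6043523} = \frac{19893764419}{121378115932}$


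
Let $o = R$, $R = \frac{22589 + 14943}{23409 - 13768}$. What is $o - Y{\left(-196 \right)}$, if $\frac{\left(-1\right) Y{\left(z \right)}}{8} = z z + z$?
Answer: $\frac{2947869692}{9641} \approx 3.0576 \cdot 10^{5}$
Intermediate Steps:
$Y{\left(z \right)} = - 8 z - 8 z^{2}$ ($Y{\left(z \right)} = - 8 \left(z z + z\right) = - 8 \left(z^{2} + z\right) = - 8 \left(z + z^{2}\right) = - 8 z - 8 z^{2}$)
$R = \frac{37532}{9641} \approx 3.893$
$o = \frac{37532}{9641} \approx 3.893$
$o - Y{\left(-196 \right)} = \frac{37532}{9641} - \left(-8\right) \left(-196\right) \left(1 - 196\right) = \frac{37532}{9641} - \left(-8\right) \left(-196\right) \left(-195\right) = \frac{37532}{9641} - -305760 = \frac{37532}{9641} + 305760 = \frac{2947869692}{9641}$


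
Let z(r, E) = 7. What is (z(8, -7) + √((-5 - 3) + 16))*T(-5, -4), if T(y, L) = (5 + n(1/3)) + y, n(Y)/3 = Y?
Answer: 7 + 2*√2 ≈ 9.8284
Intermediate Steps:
n(Y) = 3*Y
T(y, L) = 6 + y (T(y, L) = (5 + 3/3) + y = (5 + 3*(⅓)) + y = (5 + 1) + y = 6 + y)
(z(8, -7) + √((-5 - 3) + 16))*T(-5, -4) = (7 + √((-5 - 3) + 16))*(6 - 5) = (7 + √(-8 + 16))*1 = (7 + √8)*1 = (7 + 2*√2)*1 = 7 + 2*√2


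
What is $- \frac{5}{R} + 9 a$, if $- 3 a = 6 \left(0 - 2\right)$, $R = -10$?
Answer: $\frac{73}{2} \approx 36.5$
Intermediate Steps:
$a = 4$ ($a = - \frac{6 \left(0 - 2\right)}{3} = - \frac{6 \left(-2\right)}{3} = \left(- \frac{1}{3}\right) \left(-12\right) = 4$)
$- \frac{5}{R} + 9 a = - \frac{5}{-10} + 9 \cdot 4 = \left(-5\right) \left(- \frac{1}{10}\right) + 36 = \frac{1}{2} + 36 = \frac{73}{2}$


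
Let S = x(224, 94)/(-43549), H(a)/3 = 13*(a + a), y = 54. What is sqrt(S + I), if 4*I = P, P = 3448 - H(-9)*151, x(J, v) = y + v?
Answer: 3*sqrt(16847137802)/2354 ≈ 165.42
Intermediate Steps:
x(J, v) = 54 + v
H(a) = 78*a (H(a) = 3*(13*(a + a)) = 3*(13*(2*a)) = 3*(26*a) = 78*a)
S = -4/1177 (S = (54 + 94)/(-43549) = 148*(-1/43549) = -4/1177 ≈ -0.0033985)
P = 109450 (P = 3448 - 78*(-9)*151 = 3448 - (-702)*151 = 3448 - 1*(-106002) = 3448 + 106002 = 109450)
I = 54725/2 (I = (1/4)*109450 = 54725/2 ≈ 27363.)
sqrt(S + I) = sqrt(-4/1177 + 54725/2) = sqrt(64411317/2354) = 3*sqrt(16847137802)/2354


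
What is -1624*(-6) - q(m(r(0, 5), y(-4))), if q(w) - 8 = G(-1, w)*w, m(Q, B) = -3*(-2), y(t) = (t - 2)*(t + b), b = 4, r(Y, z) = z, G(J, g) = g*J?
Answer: 9772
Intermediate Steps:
G(J, g) = J*g
y(t) = (-2 + t)*(4 + t) (y(t) = (t - 2)*(t + 4) = (-2 + t)*(4 + t))
m(Q, B) = 6
q(w) = 8 - w² (q(w) = 8 + (-w)*w = 8 - w²)
-1624*(-6) - q(m(r(0, 5), y(-4))) = -1624*(-6) - (8 - 1*6²) = 9744 - (8 - 1*36) = 9744 - (8 - 36) = 9744 - 1*(-28) = 9744 + 28 = 9772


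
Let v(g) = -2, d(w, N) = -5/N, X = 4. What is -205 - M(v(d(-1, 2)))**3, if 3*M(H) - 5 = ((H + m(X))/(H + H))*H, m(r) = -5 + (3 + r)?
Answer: -5660/27 ≈ -209.63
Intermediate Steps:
m(r) = -2 + r
M(H) = 2 + H/6 (M(H) = 5/3 + (((H + (-2 + 4))/(H + H))*H)/3 = 5/3 + (((H + 2)/((2*H)))*H)/3 = 5/3 + (((2 + H)*(1/(2*H)))*H)/3 = 5/3 + (((2 + H)/(2*H))*H)/3 = 5/3 + (1 + H/2)/3 = 5/3 + (1/3 + H/6) = 2 + H/6)
-205 - M(v(d(-1, 2)))**3 = -205 - (2 + (1/6)*(-2))**3 = -205 - (2 - 1/3)**3 = -205 - (5/3)**3 = -205 - 1*125/27 = -205 - 125/27 = -5660/27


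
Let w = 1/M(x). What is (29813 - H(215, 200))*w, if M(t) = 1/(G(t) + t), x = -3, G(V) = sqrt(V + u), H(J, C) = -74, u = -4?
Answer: -89661 + 29887*I*sqrt(7) ≈ -89661.0 + 79074.0*I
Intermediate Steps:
G(V) = sqrt(-4 + V) (G(V) = sqrt(V - 4) = sqrt(-4 + V))
M(t) = 1/(t + sqrt(-4 + t)) (M(t) = 1/(sqrt(-4 + t) + t) = 1/(t + sqrt(-4 + t)))
w = -3 + I*sqrt(7) (w = 1/(1/(-3 + sqrt(-4 - 3))) = 1/(1/(-3 + sqrt(-7))) = 1/(1/(-3 + I*sqrt(7))) = -3 + I*sqrt(7) ≈ -3.0 + 2.6458*I)
(29813 - H(215, 200))*w = (29813 - 1*(-74))*(-3 + I*sqrt(7)) = (29813 + 74)*(-3 + I*sqrt(7)) = 29887*(-3 + I*sqrt(7)) = -89661 + 29887*I*sqrt(7)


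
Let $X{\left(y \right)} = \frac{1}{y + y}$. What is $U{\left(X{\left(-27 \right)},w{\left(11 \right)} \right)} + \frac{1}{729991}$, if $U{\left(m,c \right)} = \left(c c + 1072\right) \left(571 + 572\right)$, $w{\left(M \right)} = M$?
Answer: $\frac{995414997610}{729991} \approx 1.3636 \cdot 10^{6}$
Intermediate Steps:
$X{\left(y \right)} = \frac{1}{2 y}$
$U{\left(m,c \right)} = 1225296 + 1143 c^{2}$ ($U{\left(m,c \right)} = \left(c^{2} + 1072\right) 1143 = \left(1072 + c^{2}\right) 1143 = 1225296 + 1143 c^{2}$)
$U{\left(X{\left(-27 \right)},w{\left(11 \right)} \right)} + \frac{1}{729991} = \left(1225296 + 1143 \cdot 11^{2}\right) + \frac{1}{729991} = \left(1225296 + 1143 \cdot 121\right) + \frac{1}{729991} = \left(1225296 + 138303\right) + \frac{1}{729991} = 1363599 + \frac{1}{729991} = \frac{995414997610}{729991}$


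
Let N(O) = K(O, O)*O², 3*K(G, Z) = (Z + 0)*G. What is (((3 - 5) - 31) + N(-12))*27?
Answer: 185733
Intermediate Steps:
K(G, Z) = G*Z/3 (K(G, Z) = ((Z + 0)*G)/3 = (Z*G)/3 = (G*Z)/3 = G*Z/3)
N(O) = O⁴/3 (N(O) = (O*O/3)*O² = (O²/3)*O² = O⁴/3)
(((3 - 5) - 31) + N(-12))*27 = (((3 - 5) - 31) + (⅓)*(-12)⁴)*27 = ((-2 - 31) + (⅓)*20736)*27 = (-33 + 6912)*27 = 6879*27 = 185733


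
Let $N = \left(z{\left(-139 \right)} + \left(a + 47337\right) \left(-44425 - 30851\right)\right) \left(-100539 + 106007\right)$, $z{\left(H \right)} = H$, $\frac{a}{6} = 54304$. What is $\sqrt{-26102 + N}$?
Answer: $i \sqrt{153596489526202} \approx 1.2393 \cdot 10^{7} i$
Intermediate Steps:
$a = 325824$ ($a = 6 \cdot 54304 = 325824$)
$N = -153596489500100$ ($N = \left(-139 + \left(325824 + 47337\right) \left(-44425 - 30851\right)\right) \left(-100539 + 106007\right) = \left(-139 + 373161 \left(-75276\right)\right) 5468 = \left(-139 - 28090067436\right) 5468 = \left(-28090067575\right) 5468 = -153596489500100$)
$\sqrt{-26102 + N} = \sqrt{-26102 - 153596489500100} = \sqrt{-153596489526202} = i \sqrt{153596489526202}$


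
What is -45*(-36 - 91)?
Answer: 5715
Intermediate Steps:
-45*(-36 - 91) = -45*(-127) = 5715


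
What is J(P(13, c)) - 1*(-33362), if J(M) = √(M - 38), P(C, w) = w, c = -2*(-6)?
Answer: 33362 + I*√26 ≈ 33362.0 + 5.099*I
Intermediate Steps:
c = 12
J(M) = √(-38 + M)
J(P(13, c)) - 1*(-33362) = √(-38 + 12) - 1*(-33362) = √(-26) + 33362 = I*√26 + 33362 = 33362 + I*√26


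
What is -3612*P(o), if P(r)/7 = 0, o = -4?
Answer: 0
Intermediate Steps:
P(r) = 0 (P(r) = 7*0 = 0)
-3612*P(o) = -3612*0 = 0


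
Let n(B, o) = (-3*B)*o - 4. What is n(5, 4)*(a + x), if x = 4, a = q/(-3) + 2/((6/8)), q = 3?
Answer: -1088/3 ≈ -362.67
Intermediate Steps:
a = 5/3 (a = 3/(-3) + 2/((6/8)) = 3*(-⅓) + 2/((6*(⅛))) = -1 + 2/(¾) = -1 + 2*(4/3) = -1 + 8/3 = 5/3 ≈ 1.6667)
n(B, o) = -4 - 3*B*o (n(B, o) = -3*B*o - 4 = -4 - 3*B*o)
n(5, 4)*(a + x) = (-4 - 3*5*4)*(5/3 + 4) = (-4 - 60)*(17/3) = -64*17/3 = -1088/3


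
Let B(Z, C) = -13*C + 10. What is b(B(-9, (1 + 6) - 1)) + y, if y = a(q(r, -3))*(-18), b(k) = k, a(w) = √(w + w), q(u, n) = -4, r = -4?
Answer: -68 - 36*I*√2 ≈ -68.0 - 50.912*I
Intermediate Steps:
a(w) = √2*√w (a(w) = √(2*w) = √2*√w)
B(Z, C) = 10 - 13*C
y = -36*I*√2 (y = (√2*√(-4))*(-18) = (√2*(2*I))*(-18) = (2*I*√2)*(-18) = -36*I*√2 ≈ -50.912*I)
b(B(-9, (1 + 6) - 1)) + y = (10 - 13*((1 + 6) - 1)) - 36*I*√2 = (10 - 13*(7 - 1)) - 36*I*√2 = (10 - 13*6) - 36*I*√2 = (10 - 78) - 36*I*√2 = -68 - 36*I*√2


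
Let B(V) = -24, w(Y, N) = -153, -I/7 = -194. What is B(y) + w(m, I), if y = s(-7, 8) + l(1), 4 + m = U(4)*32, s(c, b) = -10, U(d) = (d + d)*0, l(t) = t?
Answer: -177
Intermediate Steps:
I = 1358 (I = -7*(-194) = 1358)
U(d) = 0 (U(d) = (2*d)*0 = 0)
m = -4 (m = -4 + 0*32 = -4 + 0 = -4)
y = -9 (y = -10 + 1 = -9)
B(y) + w(m, I) = -24 - 153 = -177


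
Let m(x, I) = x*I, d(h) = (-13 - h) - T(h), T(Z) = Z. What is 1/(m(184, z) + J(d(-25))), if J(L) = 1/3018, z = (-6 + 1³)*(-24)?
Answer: 3018/66637441 ≈ 4.5290e-5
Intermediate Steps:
d(h) = -13 - 2*h (d(h) = (-13 - h) - h = -13 - 2*h)
z = 120 (z = (-6 + 1)*(-24) = -5*(-24) = 120)
m(x, I) = I*x
J(L) = 1/3018
1/(m(184, z) + J(d(-25))) = 1/(120*184 + 1/3018) = 1/(22080 + 1/3018) = 1/(66637441/3018) = 3018/66637441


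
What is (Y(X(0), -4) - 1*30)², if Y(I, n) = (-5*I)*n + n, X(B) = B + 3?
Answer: 676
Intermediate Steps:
X(B) = 3 + B
Y(I, n) = n - 5*I*n (Y(I, n) = -5*I*n + n = n - 5*I*n)
(Y(X(0), -4) - 1*30)² = (-4*(1 - 5*(3 + 0)) - 1*30)² = (-4*(1 - 5*3) - 30)² = (-4*(1 - 15) - 30)² = (-4*(-14) - 30)² = (56 - 30)² = 26² = 676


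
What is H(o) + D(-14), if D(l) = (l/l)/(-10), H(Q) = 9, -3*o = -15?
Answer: 89/10 ≈ 8.9000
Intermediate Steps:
o = 5 (o = -⅓*(-15) = 5)
D(l) = -⅒ (D(l) = 1*(-⅒) = -⅒)
H(o) + D(-14) = 9 - ⅒ = 89/10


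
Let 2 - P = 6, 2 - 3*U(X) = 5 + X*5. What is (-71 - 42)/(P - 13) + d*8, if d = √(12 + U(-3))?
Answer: 657/17 ≈ 38.647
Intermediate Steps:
U(X) = -1 - 5*X/3 (U(X) = ⅔ - (5 + X*5)/3 = ⅔ - (5 + 5*X)/3 = ⅔ + (-5/3 - 5*X/3) = -1 - 5*X/3)
P = -4 (P = 2 - 1*6 = 2 - 6 = -4)
d = 4 (d = √(12 + (-1 - 5/3*(-3))) = √(12 + (-1 + 5)) = √(12 + 4) = √16 = 4)
(-71 - 42)/(P - 13) + d*8 = (-71 - 42)/(-4 - 13) + 4*8 = -113/(-17) + 32 = -113*(-1/17) + 32 = 113/17 + 32 = 657/17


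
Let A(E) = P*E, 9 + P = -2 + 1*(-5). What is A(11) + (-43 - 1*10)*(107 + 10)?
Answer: -6377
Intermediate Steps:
P = -16 (P = -9 + (-2 + 1*(-5)) = -9 + (-2 - 5) = -9 - 7 = -16)
A(E) = -16*E
A(11) + (-43 - 1*10)*(107 + 10) = -16*11 + (-43 - 1*10)*(107 + 10) = -176 + (-43 - 10)*117 = -176 - 53*117 = -176 - 6201 = -6377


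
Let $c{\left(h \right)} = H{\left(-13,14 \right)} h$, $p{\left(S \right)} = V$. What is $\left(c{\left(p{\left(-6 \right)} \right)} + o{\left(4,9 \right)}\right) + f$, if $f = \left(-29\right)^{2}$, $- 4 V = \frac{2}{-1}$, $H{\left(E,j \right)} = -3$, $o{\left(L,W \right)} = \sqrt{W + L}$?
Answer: $\frac{1679}{2} + \sqrt{13} \approx 843.11$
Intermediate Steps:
$o{\left(L,W \right)} = \sqrt{L + W}$
$V = \frac{1}{2}$ ($V = - \frac{2 \frac{1}{-1}}{4} = - \frac{2 \left(-1\right)}{4} = \left(- \frac{1}{4}\right) \left(-2\right) = \frac{1}{2} \approx 0.5$)
$p{\left(S \right)} = \frac{1}{2}$
$c{\left(h \right)} = - 3 h$
$f = 841$
$\left(c{\left(p{\left(-6 \right)} \right)} + o{\left(4,9 \right)}\right) + f = \left(\left(-3\right) \frac{1}{2} + \sqrt{4 + 9}\right) + 841 = \left(- \frac{3}{2} + \sqrt{13}\right) + 841 = \frac{1679}{2} + \sqrt{13}$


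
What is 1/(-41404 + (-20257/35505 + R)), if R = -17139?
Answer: -35505/2078589472 ≈ -1.7081e-5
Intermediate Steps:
1/(-41404 + (-20257/35505 + R)) = 1/(-41404 + (-20257/35505 - 17139)) = 1/(-41404 - 608540452/35505) = 1/(-2078589472/35505) = -35505/2078589472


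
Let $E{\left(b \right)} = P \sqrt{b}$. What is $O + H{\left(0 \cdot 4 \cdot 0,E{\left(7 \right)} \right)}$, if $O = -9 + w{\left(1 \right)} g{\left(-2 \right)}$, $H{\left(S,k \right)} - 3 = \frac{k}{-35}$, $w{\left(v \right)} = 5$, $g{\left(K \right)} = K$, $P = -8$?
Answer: $-16 + \frac{8 \sqrt{7}}{35} \approx -15.395$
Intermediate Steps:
$E{\left(b \right)} = - 8 \sqrt{b}$
$H{\left(S,k \right)} = 3 - \frac{k}{35}$ ($H{\left(S,k \right)} = 3 + \frac{k}{-35} = 3 + k \left(- \frac{1}{35}\right) = 3 - \frac{k}{35}$)
$O = -19$ ($O = -9 + 5 \left(-2\right) = -9 - 10 = -19$)
$O + H{\left(0 \cdot 4 \cdot 0,E{\left(7 \right)} \right)} = -19 + \left(3 - \frac{\left(-8\right) \sqrt{7}}{35}\right) = -19 + \left(3 + \frac{8 \sqrt{7}}{35}\right) = -16 + \frac{8 \sqrt{7}}{35}$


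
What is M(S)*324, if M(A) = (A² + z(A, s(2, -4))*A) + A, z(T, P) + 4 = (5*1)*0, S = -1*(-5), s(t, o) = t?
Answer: 3240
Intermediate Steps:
S = 5
z(T, P) = -4 (z(T, P) = -4 + (5*1)*0 = -4 + 5*0 = -4 + 0 = -4)
M(A) = A² - 3*A (M(A) = (A² - 4*A) + A = A² - 3*A)
M(S)*324 = (5*(-3 + 5))*324 = (5*2)*324 = 10*324 = 3240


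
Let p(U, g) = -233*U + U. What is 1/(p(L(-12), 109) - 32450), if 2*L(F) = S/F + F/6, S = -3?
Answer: -1/32247 ≈ -3.1011e-5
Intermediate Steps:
L(F) = -3/(2*F) + F/12 (L(F) = (-3/F + F/6)/2 = -3/(2*F) + F/12)
p(U, g) = -232*U
1/(p(L(-12), 109) - 32450) = 1/(-58*(-18 + (-12)²)/(3*(-12)) - 32450) = 1/(-58*(-1)*(-18 + 144)/(3*12) - 32450) = 1/(-58*(-1)*126/(3*12) - 32450) = 1/(-232*(-7/8) - 32450) = 1/(203 - 32450) = 1/(-32247) = -1/32247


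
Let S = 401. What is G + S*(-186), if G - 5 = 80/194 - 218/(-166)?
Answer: -600437738/8051 ≈ -74579.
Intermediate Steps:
G = 54148/8051 (G = 5 + (80/194 - 218/(-166)) = 5 + (80*(1/194) - 218*(-1/166)) = 5 + (40/97 + 109/83) = 5 + 13893/8051 = 54148/8051 ≈ 6.7256)
G + S*(-186) = 54148/8051 + 401*(-186) = 54148/8051 - 74586 = -600437738/8051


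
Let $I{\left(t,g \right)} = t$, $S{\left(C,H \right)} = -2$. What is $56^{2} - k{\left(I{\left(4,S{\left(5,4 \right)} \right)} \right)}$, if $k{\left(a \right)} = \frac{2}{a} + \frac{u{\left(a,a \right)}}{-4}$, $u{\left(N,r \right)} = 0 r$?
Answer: $\frac{6271}{2} \approx 3135.5$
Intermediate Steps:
$u{\left(N,r \right)} = 0$
$k{\left(a \right)} = \frac{2}{a}$ ($k{\left(a \right)} = \frac{2}{a} + \frac{0}{-4} = \frac{2}{a} + 0 \left(- \frac{1}{4}\right) = \frac{2}{a} + 0 = \frac{2}{a}$)
$56^{2} - k{\left(I{\left(4,S{\left(5,4 \right)} \right)} \right)} = 56^{2} - \frac{2}{4} = 3136 - 2 \cdot \frac{1}{4} = 3136 - \frac{1}{2} = \frac{6271}{2}$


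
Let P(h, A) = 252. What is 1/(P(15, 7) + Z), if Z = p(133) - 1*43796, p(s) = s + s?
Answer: -1/43278 ≈ -2.3106e-5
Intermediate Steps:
p(s) = 2*s
Z = -43530 (Z = 2*133 - 1*43796 = 266 - 43796 = -43530)
1/(P(15, 7) + Z) = 1/(252 - 43530) = 1/(-43278) = -1/43278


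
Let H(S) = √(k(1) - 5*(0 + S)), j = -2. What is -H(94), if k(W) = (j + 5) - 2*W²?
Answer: -I*√469 ≈ -21.656*I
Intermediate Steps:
k(W) = 3 - 2*W² (k(W) = (-2 + 5) - 2*W² = 3 - 2*W²)
H(S) = √(1 - 5*S) (H(S) = √((3 - 2*1²) - 5*(0 + S)) = √((3 - 2*1) - 5*S) = √((3 - 2) - 5*S) = √(1 - 5*S))
-H(94) = -√(1 - 5*94) = -√(1 - 470) = -√(-469) = -I*√469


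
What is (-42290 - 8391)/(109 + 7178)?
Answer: -50681/7287 ≈ -6.9550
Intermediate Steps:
(-42290 - 8391)/(109 + 7178) = -50681/7287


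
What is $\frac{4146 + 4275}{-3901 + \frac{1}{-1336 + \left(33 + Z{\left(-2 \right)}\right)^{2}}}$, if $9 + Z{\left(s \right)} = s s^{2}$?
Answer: $- \frac{9094680}{4213081} \approx -2.1587$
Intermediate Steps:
$Z{\left(s \right)} = -9 + s^{3}$ ($Z{\left(s \right)} = -9 + s s^{2} = -9 + s^{3}$)
$\frac{4146 + 4275}{-3901 + \frac{1}{-1336 + \left(33 + Z{\left(-2 \right)}\right)^{2}}} = \frac{4146 + 4275}{-3901 + \frac{1}{-1336 + \left(33 - \left(9 - \left(-2\right)^{3}\right)\right)^{2}}} = \frac{8421}{-3901 + \frac{1}{-1336 + \left(33 - 17\right)^{2}}} = \frac{8421}{-3901 + \frac{1}{-1336 + 16^{2}}} = \frac{8421}{-3901 + \frac{1}{-1336 + 256}} = \frac{8421}{-3901 + \frac{1}{-1080}} = \frac{8421}{-3901 - \frac{1}{1080}} = \frac{8421}{- \frac{4213081}{1080}} = 8421 \left(- \frac{1080}{4213081}\right) = - \frac{9094680}{4213081}$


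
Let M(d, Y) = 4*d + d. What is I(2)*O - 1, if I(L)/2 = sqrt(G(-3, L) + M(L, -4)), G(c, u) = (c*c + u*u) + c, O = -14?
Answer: -1 - 56*sqrt(5) ≈ -126.22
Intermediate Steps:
G(c, u) = c + c**2 + u**2 (G(c, u) = (c**2 + u**2) + c = c + c**2 + u**2)
M(d, Y) = 5*d
I(L) = 2*sqrt(6 + L**2 + 5*L) (I(L) = 2*sqrt((-3 + (-3)**2 + L**2) + 5*L) = 2*sqrt((-3 + 9 + L**2) + 5*L) = 2*sqrt((6 + L**2) + 5*L) = 2*sqrt(6 + L**2 + 5*L))
I(2)*O - 1 = (2*sqrt(6 + 2**2 + 5*2))*(-14) - 1 = (2*sqrt(6 + 4 + 10))*(-14) - 1 = (2*sqrt(20))*(-14) - 1 = (2*(2*sqrt(5)))*(-14) - 1 = (4*sqrt(5))*(-14) - 1 = -56*sqrt(5) - 1 = -1 - 56*sqrt(5)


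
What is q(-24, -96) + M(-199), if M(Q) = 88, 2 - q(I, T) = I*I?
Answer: -486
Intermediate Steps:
q(I, T) = 2 - I**2 (q(I, T) = 2 - I*I = 2 - I**2)
q(-24, -96) + M(-199) = (2 - 1*(-24)**2) + 88 = (2 - 1*576) + 88 = (2 - 576) + 88 = -574 + 88 = -486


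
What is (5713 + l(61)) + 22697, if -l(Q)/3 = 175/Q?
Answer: 1732485/61 ≈ 28401.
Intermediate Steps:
l(Q) = -525/Q
(5713 + l(61)) + 22697 = (5713 - 525/61) + 22697 = 347968/61 + 22697 = 1732485/61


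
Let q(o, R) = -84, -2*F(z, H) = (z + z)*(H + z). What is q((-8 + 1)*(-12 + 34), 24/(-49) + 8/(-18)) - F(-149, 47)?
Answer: 15114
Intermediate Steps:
F(z, H) = -z*(H + z) (F(z, H) = -(z + z)*(H + z)/2 = -2*z*(H + z)/2 = -z*(H + z))
q((-8 + 1)*(-12 + 34), 24/(-49) + 8/(-18)) - F(-149, 47) = -84 - (-1)*(-149)*(47 - 149) = -84 - (-1)*(-149)*(-102) = -84 - 1*(-15198) = -84 + 15198 = 15114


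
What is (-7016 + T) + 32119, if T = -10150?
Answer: 14953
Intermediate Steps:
(-7016 + T) + 32119 = (-7016 - 10150) + 32119 = -17166 + 32119 = 14953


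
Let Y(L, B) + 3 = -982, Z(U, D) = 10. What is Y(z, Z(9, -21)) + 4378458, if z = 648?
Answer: 4377473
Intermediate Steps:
Y(L, B) = -985 (Y(L, B) = -3 - 982 = -985)
Y(z, Z(9, -21)) + 4378458 = -985 + 4378458 = 4377473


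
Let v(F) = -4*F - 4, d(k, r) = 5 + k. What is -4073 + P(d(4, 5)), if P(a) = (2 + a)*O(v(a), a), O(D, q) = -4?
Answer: -4117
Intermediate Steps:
v(F) = -4 - 4*F
P(a) = -8 - 4*a (P(a) = (2 + a)*(-4) = -8 - 4*a)
-4073 + P(d(4, 5)) = -4073 + (-8 - 4*(5 + 4)) = -4073 + (-8 - 4*9) = -4073 + (-8 - 36) = -4073 - 44 = -4117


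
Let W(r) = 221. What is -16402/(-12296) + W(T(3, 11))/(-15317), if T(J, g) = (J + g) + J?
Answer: 137909/104516 ≈ 1.3195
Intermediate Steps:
T(J, g) = g + 2*J
-16402/(-12296) + W(T(3, 11))/(-15317) = -16402/(-12296) + 221/(-15317) = -16402*(-1/12296) + 221*(-1/15317) = 8201/6148 - 13/901 = 137909/104516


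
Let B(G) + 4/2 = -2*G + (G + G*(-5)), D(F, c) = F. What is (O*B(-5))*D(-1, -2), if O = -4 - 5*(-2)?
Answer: -168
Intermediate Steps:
O = 6 (O = -4 + 10 = 6)
B(G) = -2 - 6*G (B(G) = -2 + (-2*G + (G + G*(-5))) = -2 + (-2*G + (G - 5*G)) = -2 + (-2*G - 4*G) = -2 - 6*G)
(O*B(-5))*D(-1, -2) = (6*(-2 - 6*(-5)))*(-1) = (6*(-2 + 30))*(-1) = (6*28)*(-1) = 168*(-1) = -168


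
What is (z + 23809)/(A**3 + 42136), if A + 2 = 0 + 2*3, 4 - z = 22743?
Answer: 107/4220 ≈ 0.025355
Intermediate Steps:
z = -22739 (z = 4 - 1*22743 = 4 - 22743 = -22739)
A = 4 (A = -2 + (0 + 2*3) = -2 + (0 + 6) = -2 + 6 = 4)
(z + 23809)/(A**3 + 42136) = (-22739 + 23809)/(4**3 + 42136) = 1070/(64 + 42136) = 1070/42200 = 1070*(1/42200) = 107/4220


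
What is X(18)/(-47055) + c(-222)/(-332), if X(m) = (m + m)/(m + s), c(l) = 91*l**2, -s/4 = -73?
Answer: -2725860153423/201787525 ≈ -13509.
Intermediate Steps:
s = 292 (s = -4*(-73) = 292)
X(m) = 2*m/(292 + m) (X(m) = (m + m)/(m + 292) = (2*m)/(292 + m) = 2*m/(292 + m))
X(18)/(-47055) + c(-222)/(-332) = (2*18/(292 + 18))/(-47055) + (91*(-222)**2)/(-332) = (2*18/310)*(-1/47055) + (91*49284)*(-1/332) = (2*18*(1/310))*(-1/47055) + 4484844*(-1/332) = (18/155)*(-1/47055) - 1121211/83 = -6/2431175 - 1121211/83 = -2725860153423/201787525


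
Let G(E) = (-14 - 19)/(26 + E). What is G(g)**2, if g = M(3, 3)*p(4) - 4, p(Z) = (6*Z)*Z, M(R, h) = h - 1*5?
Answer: 1089/28900 ≈ 0.037682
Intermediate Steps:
M(R, h) = -5 + h (M(R, h) = h - 5 = -5 + h)
p(Z) = 6*Z**2
g = -196 (g = (-5 + 3)*(6*4**2) - 4 = -12*16 - 4 = -2*96 - 4 = -192 - 4 = -196)
G(E) = -33/(26 + E)
G(g)**2 = (-33/(26 - 196))**2 = (-33/(-170))**2 = (-33*(-1/170))**2 = (33/170)**2 = 1089/28900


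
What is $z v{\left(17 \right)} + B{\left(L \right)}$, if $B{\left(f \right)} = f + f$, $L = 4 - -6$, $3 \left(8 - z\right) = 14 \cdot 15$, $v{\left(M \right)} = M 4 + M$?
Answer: $-5250$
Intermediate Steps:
$v{\left(M \right)} = 5 M$ ($v{\left(M \right)} = 4 M + M = 5 M$)
$z = -62$ ($z = 8 - \frac{14 \cdot 15}{3} = 8 - 70 = -62$)
$L = 10$ ($L = 4 + 6 = 10$)
$B{\left(f \right)} = 2 f$
$z v{\left(17 \right)} + B{\left(L \right)} = - 62 \cdot 5 \cdot 17 + 2 \cdot 10 = \left(-62\right) 85 + 20 = -5270 + 20 = -5250$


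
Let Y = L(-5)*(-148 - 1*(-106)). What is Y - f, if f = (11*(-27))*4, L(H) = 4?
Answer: 1020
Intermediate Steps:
Y = -168 (Y = 4*(-148 - 1*(-106)) = 4*(-148 + 106) = 4*(-42) = -168)
f = -1188 (f = -297*4 = -1188)
Y - f = -168 - 1*(-1188) = -168 + 1188 = 1020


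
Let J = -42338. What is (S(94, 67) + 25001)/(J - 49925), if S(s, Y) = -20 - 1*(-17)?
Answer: -24998/92263 ≈ -0.27094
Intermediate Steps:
S(s, Y) = -3 (S(s, Y) = -20 + 17 = -3)
(S(94, 67) + 25001)/(J - 49925) = (-3 + 25001)/(-42338 - 49925) = 24998/(-92263) = 24998*(-1/92263) = -24998/92263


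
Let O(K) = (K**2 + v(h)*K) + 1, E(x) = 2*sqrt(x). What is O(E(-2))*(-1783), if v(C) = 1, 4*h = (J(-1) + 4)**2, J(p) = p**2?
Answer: 12481 - 3566*I*sqrt(2) ≈ 12481.0 - 5043.1*I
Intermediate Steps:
h = 25/4 (h = ((-1)**2 + 4)**2/4 = (1 + 4)**2/4 = (1/4)*5**2 = (1/4)*25 = 25/4 ≈ 6.2500)
O(K) = 1 + K + K**2 (O(K) = (K**2 + 1*K) + 1 = (K**2 + K) + 1 = (K + K**2) + 1 = 1 + K + K**2)
O(E(-2))*(-1783) = (1 + 2*sqrt(-2) + (2*sqrt(-2))**2)*(-1783) = (1 + 2*(I*sqrt(2)) + (2*(I*sqrt(2)))**2)*(-1783) = (1 + 2*I*sqrt(2) + (2*I*sqrt(2))**2)*(-1783) = (1 + 2*I*sqrt(2) - 8)*(-1783) = (-7 + 2*I*sqrt(2))*(-1783) = 12481 - 3566*I*sqrt(2)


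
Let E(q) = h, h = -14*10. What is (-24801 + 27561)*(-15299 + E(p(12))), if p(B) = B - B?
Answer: -42611640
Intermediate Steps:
p(B) = 0
h = -140
E(q) = -140
(-24801 + 27561)*(-15299 + E(p(12))) = (-24801 + 27561)*(-15299 - 140) = 2760*(-15439) = -42611640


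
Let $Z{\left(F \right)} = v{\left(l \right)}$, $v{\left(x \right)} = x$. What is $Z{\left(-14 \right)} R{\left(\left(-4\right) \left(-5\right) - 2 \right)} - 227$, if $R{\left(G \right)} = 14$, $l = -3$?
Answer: $-269$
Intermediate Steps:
$Z{\left(F \right)} = -3$
$Z{\left(-14 \right)} R{\left(\left(-4\right) \left(-5\right) - 2 \right)} - 227 = \left(-3\right) 14 - 227 = -42 - 227 = -269$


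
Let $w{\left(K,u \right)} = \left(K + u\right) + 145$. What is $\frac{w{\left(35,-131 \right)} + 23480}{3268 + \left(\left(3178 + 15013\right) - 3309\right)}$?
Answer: $\frac{713}{550} \approx 1.2964$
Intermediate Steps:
$w{\left(K,u \right)} = 145 + K + u$
$\frac{w{\left(35,-131 \right)} + 23480}{3268 + \left(\left(3178 + 15013\right) - 3309\right)} = \frac{\left(145 + 35 - 131\right) + 23480}{3268 + \left(\left(3178 + 15013\right) - 3309\right)} = \frac{49 + 23480}{3268 + \left(18191 - 3309\right)} = \frac{23529}{3268 + 14882} = \frac{23529}{18150} = 23529 \cdot \frac{1}{18150} = \frac{713}{550}$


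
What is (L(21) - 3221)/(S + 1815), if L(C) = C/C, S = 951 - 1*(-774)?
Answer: -161/177 ≈ -0.90960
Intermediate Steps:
S = 1725 (S = 951 + 774 = 1725)
L(C) = 1
(L(21) - 3221)/(S + 1815) = (1 - 3221)/(1725 + 1815) = -3220/3540 = -3220*1/3540 = -161/177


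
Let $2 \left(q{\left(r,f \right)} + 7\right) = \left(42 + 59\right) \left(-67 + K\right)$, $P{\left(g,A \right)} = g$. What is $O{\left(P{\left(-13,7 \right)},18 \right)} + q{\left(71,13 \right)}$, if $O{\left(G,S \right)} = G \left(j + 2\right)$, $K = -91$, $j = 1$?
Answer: $-8025$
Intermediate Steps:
$O{\left(G,S \right)} = 3 G$ ($O{\left(G,S \right)} = G \left(1 + 2\right) = G 3 = 3 G$)
$q{\left(r,f \right)} = -7986$ ($q{\left(r,f \right)} = -7 + \frac{\left(42 + 59\right) \left(-67 - 91\right)}{2} = -7 + \frac{101 \left(-158\right)}{2} = -7 + \frac{1}{2} \left(-15958\right) = -7 - 7979 = -7986$)
$O{\left(P{\left(-13,7 \right)},18 \right)} + q{\left(71,13 \right)} = 3 \left(-13\right) - 7986 = -39 - 7986 = -8025$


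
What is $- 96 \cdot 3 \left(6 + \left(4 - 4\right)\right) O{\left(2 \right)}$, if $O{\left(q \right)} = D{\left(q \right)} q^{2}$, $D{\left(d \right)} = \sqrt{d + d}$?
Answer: $-13824$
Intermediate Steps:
$D{\left(d \right)} = \sqrt{2} \sqrt{d}$ ($D{\left(d \right)} = \sqrt{2 d} = \sqrt{2} \sqrt{d}$)
$O{\left(q \right)} = \sqrt{2} q^{\frac{5}{2}}$ ($O{\left(q \right)} = \sqrt{2} \sqrt{q} q^{2} = \sqrt{2} q^{\frac{5}{2}}$)
$- 96 \cdot 3 \left(6 + \left(4 - 4\right)\right) O{\left(2 \right)} = - 96 \cdot 3 \left(6 + \left(4 - 4\right)\right) \sqrt{2} \cdot 2^{\frac{5}{2}} = - 96 \cdot 3 \left(6 + 0\right) \sqrt{2} \cdot 4 \sqrt{2} = - 96 \cdot 3 \cdot 6 \cdot 8 = \left(-96\right) 18 \cdot 8 = \left(-1728\right) 8 = -13824$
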